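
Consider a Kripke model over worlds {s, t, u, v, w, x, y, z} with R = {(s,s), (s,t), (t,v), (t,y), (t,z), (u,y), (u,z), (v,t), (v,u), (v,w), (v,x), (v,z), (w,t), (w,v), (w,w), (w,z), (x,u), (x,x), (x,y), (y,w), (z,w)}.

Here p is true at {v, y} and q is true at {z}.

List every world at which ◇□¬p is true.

s: successors {s, t}; □¬p there: s:T, t:F. ✓
t: successors {v, y, z}; □¬p there: v:T, y:T, z:T. ✓
u: successors {y, z}; □¬p there: y:T, z:T. ✓
v: successors {t, u, w, x, z}; □¬p there: t:F, u:F, w:F, x:F, z:T. ✓
w: successors {t, v, w, z}; □¬p there: t:F, v:T, w:F, z:T. ✓
x: successors {u, x, y}; □¬p there: u:F, x:F, y:T. ✓
y: successors {w}; □¬p there: w:F. ✗
z: successors {w}; □¬p there: w:F. ✗

{s, t, u, v, w, x}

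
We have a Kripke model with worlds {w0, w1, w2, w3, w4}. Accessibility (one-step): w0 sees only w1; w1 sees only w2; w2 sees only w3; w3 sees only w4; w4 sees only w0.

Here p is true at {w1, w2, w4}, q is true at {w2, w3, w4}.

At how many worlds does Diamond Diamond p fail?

2

w0: successors {w1}; Diamond p there: w1:T. ✓
w1: successors {w2}; Diamond p there: w2:F. ✗
w2: successors {w3}; Diamond p there: w3:T. ✓
w3: successors {w4}; Diamond p there: w4:F. ✗
w4: successors {w0}; Diamond p there: w0:T. ✓
Satisfying worlds: {w0, w2, w4}.
So Diamond Diamond p fails at the other 2 worlds.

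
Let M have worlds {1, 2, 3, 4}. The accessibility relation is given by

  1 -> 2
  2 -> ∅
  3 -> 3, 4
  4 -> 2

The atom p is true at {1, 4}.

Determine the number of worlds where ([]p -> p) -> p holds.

1: []p -> p is T, p is T. ✓
2: []p -> p is F, p is F. ✓
3: []p -> p is T, p is F. ✗
4: []p -> p is T, p is T. ✓
Satisfying worlds: {1, 2, 4}.

3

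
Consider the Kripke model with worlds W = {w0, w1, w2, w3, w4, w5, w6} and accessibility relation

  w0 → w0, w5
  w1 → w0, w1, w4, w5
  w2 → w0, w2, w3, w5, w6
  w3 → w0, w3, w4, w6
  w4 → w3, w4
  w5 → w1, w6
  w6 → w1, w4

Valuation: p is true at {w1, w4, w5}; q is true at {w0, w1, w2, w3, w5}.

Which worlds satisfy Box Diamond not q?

{w4, w5, w6}

w0: successors {w0, w5}; Diamond not q there: w0:F, w5:T. ✗
w1: successors {w0, w1, w4, w5}; Diamond not q there: w0:F, w1:T, w4:T, w5:T. ✗
w2: successors {w0, w2, w3, w5, w6}; Diamond not q there: w0:F, w2:T, w3:T, w5:T, w6:T. ✗
w3: successors {w0, w3, w4, w6}; Diamond not q there: w0:F, w3:T, w4:T, w6:T. ✗
w4: successors {w3, w4}; Diamond not q there: w3:T, w4:T. ✓
w5: successors {w1, w6}; Diamond not q there: w1:T, w6:T. ✓
w6: successors {w1, w4}; Diamond not q there: w1:T, w4:T. ✓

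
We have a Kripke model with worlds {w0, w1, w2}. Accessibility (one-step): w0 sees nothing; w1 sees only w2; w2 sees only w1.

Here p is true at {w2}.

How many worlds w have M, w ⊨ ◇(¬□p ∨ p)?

1

w0: no successors, so ◇(¬□p ∨ p) fails. ✗
w1: successors {w2}; ¬□p ∨ p there: w2:T. ✓
w2: successors {w1}; ¬□p ∨ p there: w1:F. ✗
Satisfying worlds: {w1}.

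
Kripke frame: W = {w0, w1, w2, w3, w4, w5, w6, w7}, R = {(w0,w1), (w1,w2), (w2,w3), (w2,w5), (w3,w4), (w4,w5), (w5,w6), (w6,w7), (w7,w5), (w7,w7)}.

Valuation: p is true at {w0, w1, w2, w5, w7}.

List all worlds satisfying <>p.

w0: successors {w1}; p there: w1:T. ✓
w1: successors {w2}; p there: w2:T. ✓
w2: successors {w3, w5}; p there: w3:F, w5:T. ✓
w3: successors {w4}; p there: w4:F. ✗
w4: successors {w5}; p there: w5:T. ✓
w5: successors {w6}; p there: w6:F. ✗
w6: successors {w7}; p there: w7:T. ✓
w7: successors {w5, w7}; p there: w5:T, w7:T. ✓

{w0, w1, w2, w4, w6, w7}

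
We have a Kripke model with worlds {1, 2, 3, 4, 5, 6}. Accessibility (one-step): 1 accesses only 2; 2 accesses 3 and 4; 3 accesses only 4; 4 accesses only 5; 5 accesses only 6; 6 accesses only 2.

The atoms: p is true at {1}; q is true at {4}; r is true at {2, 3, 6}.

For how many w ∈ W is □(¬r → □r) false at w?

1: successors {2}; ¬r → □r there: 2:T. ✓
2: successors {3, 4}; ¬r → □r there: 3:T, 4:F. ✗
3: successors {4}; ¬r → □r there: 4:F. ✗
4: successors {5}; ¬r → □r there: 5:T. ✓
5: successors {6}; ¬r → □r there: 6:T. ✓
6: successors {2}; ¬r → □r there: 2:T. ✓
Satisfying worlds: {1, 4, 5, 6}.
So □(¬r → □r) fails at the other 2 worlds.

2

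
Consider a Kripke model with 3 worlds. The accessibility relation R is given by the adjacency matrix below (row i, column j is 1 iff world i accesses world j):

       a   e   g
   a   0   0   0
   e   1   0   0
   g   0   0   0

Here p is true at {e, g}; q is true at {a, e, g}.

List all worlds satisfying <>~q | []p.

a: <>~q is F, []p is T. ✓
e: <>~q is F, []p is F. ✗
g: <>~q is F, []p is T. ✓

{a, g}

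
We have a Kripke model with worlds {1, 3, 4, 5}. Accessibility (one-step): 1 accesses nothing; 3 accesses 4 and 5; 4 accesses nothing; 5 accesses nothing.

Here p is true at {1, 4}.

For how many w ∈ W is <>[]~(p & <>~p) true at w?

1

1: no successors, so <>[]~(p & <>~p) fails. ✗
3: successors {4, 5}; []~(p & <>~p) there: 4:T, 5:T. ✓
4: no successors, so <>[]~(p & <>~p) fails. ✗
5: no successors, so <>[]~(p & <>~p) fails. ✗
Satisfying worlds: {3}.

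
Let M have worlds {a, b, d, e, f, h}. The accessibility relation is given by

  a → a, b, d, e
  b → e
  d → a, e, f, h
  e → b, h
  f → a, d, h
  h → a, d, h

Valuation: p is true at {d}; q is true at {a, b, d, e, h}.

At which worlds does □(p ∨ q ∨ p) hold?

a: successors {a, b, d, e}; p ∨ q ∨ p there: a:T, b:T, d:T, e:T. ✓
b: successors {e}; p ∨ q ∨ p there: e:T. ✓
d: successors {a, e, f, h}; p ∨ q ∨ p there: a:T, e:T, f:F, h:T. ✗
e: successors {b, h}; p ∨ q ∨ p there: b:T, h:T. ✓
f: successors {a, d, h}; p ∨ q ∨ p there: a:T, d:T, h:T. ✓
h: successors {a, d, h}; p ∨ q ∨ p there: a:T, d:T, h:T. ✓

{a, b, e, f, h}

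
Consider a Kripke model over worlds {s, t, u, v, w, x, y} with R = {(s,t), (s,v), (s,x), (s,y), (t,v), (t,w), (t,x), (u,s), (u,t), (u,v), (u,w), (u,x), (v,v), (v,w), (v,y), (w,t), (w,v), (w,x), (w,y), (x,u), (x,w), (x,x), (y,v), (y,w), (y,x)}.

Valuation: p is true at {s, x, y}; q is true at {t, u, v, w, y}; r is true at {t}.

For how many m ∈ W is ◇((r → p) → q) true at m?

7

s: successors {t, v, x, y}; (r → p) → q there: t:T, v:T, x:F, y:T. ✓
t: successors {v, w, x}; (r → p) → q there: v:T, w:T, x:F. ✓
u: successors {s, t, v, w, x}; (r → p) → q there: s:F, t:T, v:T, w:T, x:F. ✓
v: successors {v, w, y}; (r → p) → q there: v:T, w:T, y:T. ✓
w: successors {t, v, x, y}; (r → p) → q there: t:T, v:T, x:F, y:T. ✓
x: successors {u, w, x}; (r → p) → q there: u:T, w:T, x:F. ✓
y: successors {v, w, x}; (r → p) → q there: v:T, w:T, x:F. ✓
Satisfying worlds: {s, t, u, v, w, x, y}.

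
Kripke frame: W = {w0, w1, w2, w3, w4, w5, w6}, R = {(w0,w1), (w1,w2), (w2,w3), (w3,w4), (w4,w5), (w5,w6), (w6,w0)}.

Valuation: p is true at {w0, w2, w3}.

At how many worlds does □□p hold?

w0: successors {w1}; □p there: w1:T. ✓
w1: successors {w2}; □p there: w2:T. ✓
w2: successors {w3}; □p there: w3:F. ✗
w3: successors {w4}; □p there: w4:F. ✗
w4: successors {w5}; □p there: w5:F. ✗
w5: successors {w6}; □p there: w6:T. ✓
w6: successors {w0}; □p there: w0:F. ✗
Satisfying worlds: {w0, w1, w5}.

3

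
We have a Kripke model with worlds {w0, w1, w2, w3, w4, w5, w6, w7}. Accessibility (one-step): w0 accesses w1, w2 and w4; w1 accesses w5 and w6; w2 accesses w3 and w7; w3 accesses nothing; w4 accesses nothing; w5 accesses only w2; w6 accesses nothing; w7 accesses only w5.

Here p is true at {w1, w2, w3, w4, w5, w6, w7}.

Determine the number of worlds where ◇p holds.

5

w0: successors {w1, w2, w4}; p there: w1:T, w2:T, w4:T. ✓
w1: successors {w5, w6}; p there: w5:T, w6:T. ✓
w2: successors {w3, w7}; p there: w3:T, w7:T. ✓
w3: no successors, so ◇p fails. ✗
w4: no successors, so ◇p fails. ✗
w5: successors {w2}; p there: w2:T. ✓
w6: no successors, so ◇p fails. ✗
w7: successors {w5}; p there: w5:T. ✓
Satisfying worlds: {w0, w1, w2, w5, w7}.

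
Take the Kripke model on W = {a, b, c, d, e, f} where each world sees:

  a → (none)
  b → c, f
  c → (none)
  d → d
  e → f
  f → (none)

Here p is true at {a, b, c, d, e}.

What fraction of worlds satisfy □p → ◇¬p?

a: □p is T, ◇¬p is F. ✗
b: □p is F, ◇¬p is T. ✓
c: □p is T, ◇¬p is F. ✗
d: □p is T, ◇¬p is F. ✗
e: □p is F, ◇¬p is T. ✓
f: □p is T, ◇¬p is F. ✗
That's 2 of 6 worlds, so 2/6 = 1/3.

1/3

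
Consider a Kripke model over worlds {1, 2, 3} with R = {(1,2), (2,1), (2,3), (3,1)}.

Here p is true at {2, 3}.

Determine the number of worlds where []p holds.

1

1: successors {2}; p there: 2:T. ✓
2: successors {1, 3}; p there: 1:F, 3:T. ✗
3: successors {1}; p there: 1:F. ✗
Satisfying worlds: {1}.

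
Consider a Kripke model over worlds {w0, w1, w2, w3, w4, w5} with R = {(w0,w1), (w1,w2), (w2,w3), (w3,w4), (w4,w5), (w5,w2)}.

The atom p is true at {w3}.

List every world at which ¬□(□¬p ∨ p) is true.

w0: □(□¬p ∨ p) is T. ✗
w1: □(□¬p ∨ p) is F. ✓
w2: □(□¬p ∨ p) is T. ✗
w3: □(□¬p ∨ p) is T. ✗
w4: □(□¬p ∨ p) is T. ✗
w5: □(□¬p ∨ p) is F. ✓

{w1, w5}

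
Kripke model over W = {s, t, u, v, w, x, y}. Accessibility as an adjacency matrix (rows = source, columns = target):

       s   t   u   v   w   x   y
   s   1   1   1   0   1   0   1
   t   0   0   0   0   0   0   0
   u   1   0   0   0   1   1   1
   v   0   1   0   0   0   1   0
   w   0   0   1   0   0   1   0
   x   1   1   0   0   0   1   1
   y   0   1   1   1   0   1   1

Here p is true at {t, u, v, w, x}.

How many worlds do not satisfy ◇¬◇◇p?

s: successors {s, t, u, w, y}; ¬◇◇p there: s:F, t:T, u:F, w:F, y:F. ✓
t: no successors, so ◇¬◇◇p fails. ✗
u: successors {s, w, x, y}; ¬◇◇p there: s:F, w:F, x:F, y:F. ✗
v: successors {t, x}; ¬◇◇p there: t:T, x:F. ✓
w: successors {u, x}; ¬◇◇p there: u:F, x:F. ✗
x: successors {s, t, x, y}; ¬◇◇p there: s:F, t:T, x:F, y:F. ✓
y: successors {t, u, v, x, y}; ¬◇◇p there: t:T, u:F, v:F, x:F, y:F. ✓
Satisfying worlds: {s, v, x, y}.
So ◇¬◇◇p fails at the other 3 worlds.

3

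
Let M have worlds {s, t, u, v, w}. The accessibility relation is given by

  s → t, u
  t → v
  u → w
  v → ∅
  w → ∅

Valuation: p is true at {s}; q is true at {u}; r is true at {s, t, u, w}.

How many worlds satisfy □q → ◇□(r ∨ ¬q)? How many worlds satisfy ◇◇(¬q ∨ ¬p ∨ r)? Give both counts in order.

3 and 1

For □q → ◇□(r ∨ ¬q):
s: □q is F, ◇□(r ∨ ¬q) is T. ✓
t: □q is F, ◇□(r ∨ ¬q) is T. ✓
u: □q is F, ◇□(r ∨ ¬q) is T. ✓
v: □q is T, ◇□(r ∨ ¬q) is F. ✗
w: □q is T, ◇□(r ∨ ¬q) is F. ✗
— 3 worlds.
For ◇◇(¬q ∨ ¬p ∨ r):
s: successors {t, u}; ◇(¬q ∨ ¬p ∨ r) there: t:T, u:T. ✓
t: successors {v}; ◇(¬q ∨ ¬p ∨ r) there: v:F. ✗
u: successors {w}; ◇(¬q ∨ ¬p ∨ r) there: w:F. ✗
v: no successors, so ◇◇(¬q ∨ ¬p ∨ r) fails. ✗
w: no successors, so ◇◇(¬q ∨ ¬p ∨ r) fails. ✗
— 1 world.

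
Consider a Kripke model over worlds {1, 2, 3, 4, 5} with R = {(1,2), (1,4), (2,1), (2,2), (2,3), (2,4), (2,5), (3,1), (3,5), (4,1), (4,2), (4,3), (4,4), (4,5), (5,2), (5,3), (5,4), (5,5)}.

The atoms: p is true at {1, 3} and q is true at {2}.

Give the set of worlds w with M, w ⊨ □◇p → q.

1: □◇p is T, q is F. ✗
2: □◇p is F, q is T. ✓
3: □◇p is F, q is F. ✓
4: □◇p is F, q is F. ✓
5: □◇p is T, q is F. ✗

{2, 3, 4}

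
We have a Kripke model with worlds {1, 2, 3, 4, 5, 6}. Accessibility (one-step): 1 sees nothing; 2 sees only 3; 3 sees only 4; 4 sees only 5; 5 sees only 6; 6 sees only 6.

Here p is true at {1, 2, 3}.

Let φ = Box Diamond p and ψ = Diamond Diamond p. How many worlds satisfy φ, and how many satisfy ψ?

For Box Diamond p:
1: no successors, so Box Diamond p holds vacuously. ✓
2: successors {3}; Diamond p there: 3:F. ✗
3: successors {4}; Diamond p there: 4:F. ✗
4: successors {5}; Diamond p there: 5:F. ✗
5: successors {6}; Diamond p there: 6:F. ✗
6: successors {6}; Diamond p there: 6:F. ✗
— 1 world.
For Diamond Diamond p:
1: no successors, so Diamond Diamond p fails. ✗
2: successors {3}; Diamond p there: 3:F. ✗
3: successors {4}; Diamond p there: 4:F. ✗
4: successors {5}; Diamond p there: 5:F. ✗
5: successors {6}; Diamond p there: 6:F. ✗
6: successors {6}; Diamond p there: 6:F. ✗
— 0 worlds.

1 and 0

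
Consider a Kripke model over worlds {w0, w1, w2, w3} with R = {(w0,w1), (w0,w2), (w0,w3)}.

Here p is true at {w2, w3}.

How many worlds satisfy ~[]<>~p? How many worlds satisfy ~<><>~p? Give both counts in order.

1 and 4

For ~[]<>~p:
w0: []<>~p is F. ✓
w1: []<>~p is T. ✗
w2: []<>~p is T. ✗
w3: []<>~p is T. ✗
— 1 world.
For ~<><>~p:
w0: <><>~p is F. ✓
w1: <><>~p is F. ✓
w2: <><>~p is F. ✓
w3: <><>~p is F. ✓
— 4 worlds.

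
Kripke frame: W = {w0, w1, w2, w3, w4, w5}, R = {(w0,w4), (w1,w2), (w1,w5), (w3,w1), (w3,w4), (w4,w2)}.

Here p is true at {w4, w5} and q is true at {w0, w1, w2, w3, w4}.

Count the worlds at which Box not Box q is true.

w0: successors {w4}; not Box q there: w4:F. ✗
w1: successors {w2, w5}; not Box q there: w2:F, w5:F. ✗
w2: no successors, so Box not Box q holds vacuously. ✓
w3: successors {w1, w4}; not Box q there: w1:T, w4:F. ✗
w4: successors {w2}; not Box q there: w2:F. ✗
w5: no successors, so Box not Box q holds vacuously. ✓
Satisfying worlds: {w2, w5}.

2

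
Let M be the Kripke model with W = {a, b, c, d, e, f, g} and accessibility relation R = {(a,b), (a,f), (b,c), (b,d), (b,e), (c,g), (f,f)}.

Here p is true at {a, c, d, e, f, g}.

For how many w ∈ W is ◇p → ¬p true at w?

4

a: ◇p is T, ¬p is F. ✗
b: ◇p is T, ¬p is T. ✓
c: ◇p is T, ¬p is F. ✗
d: ◇p is F, ¬p is F. ✓
e: ◇p is F, ¬p is F. ✓
f: ◇p is T, ¬p is F. ✗
g: ◇p is F, ¬p is F. ✓
Satisfying worlds: {b, d, e, g}.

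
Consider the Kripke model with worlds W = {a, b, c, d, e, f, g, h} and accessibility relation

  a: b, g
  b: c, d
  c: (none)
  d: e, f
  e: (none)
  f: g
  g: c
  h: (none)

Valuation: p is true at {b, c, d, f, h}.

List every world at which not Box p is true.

{a, d, f}

a: Box p is F. ✓
b: Box p is T. ✗
c: Box p is T. ✗
d: Box p is F. ✓
e: Box p is T. ✗
f: Box p is F. ✓
g: Box p is T. ✗
h: Box p is T. ✗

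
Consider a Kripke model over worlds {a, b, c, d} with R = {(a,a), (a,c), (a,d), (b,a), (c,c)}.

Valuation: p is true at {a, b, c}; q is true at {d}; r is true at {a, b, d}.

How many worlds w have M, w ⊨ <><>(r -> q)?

a: successors {a, c, d}; <>(r -> q) there: a:T, c:T, d:F. ✓
b: successors {a}; <>(r -> q) there: a:T. ✓
c: successors {c}; <>(r -> q) there: c:T. ✓
d: no successors, so <><>(r -> q) fails. ✗
Satisfying worlds: {a, b, c}.

3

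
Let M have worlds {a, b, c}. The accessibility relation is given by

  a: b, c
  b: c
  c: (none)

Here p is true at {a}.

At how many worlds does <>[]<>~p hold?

2

a: successors {b, c}; []<>~p there: b:F, c:T. ✓
b: successors {c}; []<>~p there: c:T. ✓
c: no successors, so <>[]<>~p fails. ✗
Satisfying worlds: {a, b}.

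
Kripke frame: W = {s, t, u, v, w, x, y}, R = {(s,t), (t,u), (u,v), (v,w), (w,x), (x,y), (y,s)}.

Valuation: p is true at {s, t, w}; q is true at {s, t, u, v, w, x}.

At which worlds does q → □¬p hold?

{t, u, w, x, y}

s: q is T, □¬p is F. ✗
t: q is T, □¬p is T. ✓
u: q is T, □¬p is T. ✓
v: q is T, □¬p is F. ✗
w: q is T, □¬p is T. ✓
x: q is T, □¬p is T. ✓
y: q is F, □¬p is F. ✓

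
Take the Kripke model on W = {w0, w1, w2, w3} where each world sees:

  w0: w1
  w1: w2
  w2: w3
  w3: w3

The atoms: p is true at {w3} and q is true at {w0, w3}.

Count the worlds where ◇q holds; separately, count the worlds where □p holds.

2 and 2

For ◇q:
w0: successors {w1}; q there: w1:F. ✗
w1: successors {w2}; q there: w2:F. ✗
w2: successors {w3}; q there: w3:T. ✓
w3: successors {w3}; q there: w3:T. ✓
— 2 worlds.
For □p:
w0: successors {w1}; p there: w1:F. ✗
w1: successors {w2}; p there: w2:F. ✗
w2: successors {w3}; p there: w3:T. ✓
w3: successors {w3}; p there: w3:T. ✓
— 2 worlds.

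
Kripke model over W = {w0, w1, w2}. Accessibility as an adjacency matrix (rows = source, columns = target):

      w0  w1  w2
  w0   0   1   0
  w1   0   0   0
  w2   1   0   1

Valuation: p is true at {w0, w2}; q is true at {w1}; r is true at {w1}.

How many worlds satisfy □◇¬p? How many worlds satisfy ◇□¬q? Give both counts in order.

For □◇¬p:
w0: successors {w1}; ◇¬p there: w1:F. ✗
w1: no successors, so □◇¬p holds vacuously. ✓
w2: successors {w0, w2}; ◇¬p there: w0:T, w2:F. ✗
— 1 world.
For ◇□¬q:
w0: successors {w1}; □¬q there: w1:T. ✓
w1: no successors, so ◇□¬q fails. ✗
w2: successors {w0, w2}; □¬q there: w0:F, w2:T. ✓
— 2 worlds.

1 and 2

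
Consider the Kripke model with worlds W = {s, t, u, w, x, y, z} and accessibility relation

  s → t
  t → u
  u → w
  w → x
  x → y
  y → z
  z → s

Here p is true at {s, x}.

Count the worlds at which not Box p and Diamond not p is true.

5

s: not Box p is T, Diamond not p is T. ✓
t: not Box p is T, Diamond not p is T. ✓
u: not Box p is T, Diamond not p is T. ✓
w: not Box p is F, Diamond not p is F. ✗
x: not Box p is T, Diamond not p is T. ✓
y: not Box p is T, Diamond not p is T. ✓
z: not Box p is F, Diamond not p is F. ✗
Satisfying worlds: {s, t, u, x, y}.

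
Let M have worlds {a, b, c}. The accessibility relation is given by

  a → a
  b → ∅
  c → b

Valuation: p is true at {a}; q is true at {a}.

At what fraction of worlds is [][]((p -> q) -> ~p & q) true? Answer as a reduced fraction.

a: successors {a}; []((p -> q) -> ~p & q) there: a:F. ✗
b: no successors, so [][]((p -> q) -> ~p & q) holds vacuously. ✓
c: successors {b}; []((p -> q) -> ~p & q) there: b:T. ✓
That's 2 of 3 worlds, so 2/3.

2/3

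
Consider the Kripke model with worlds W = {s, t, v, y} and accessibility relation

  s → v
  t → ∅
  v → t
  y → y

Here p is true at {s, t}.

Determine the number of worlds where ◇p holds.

s: successors {v}; p there: v:F. ✗
t: no successors, so ◇p fails. ✗
v: successors {t}; p there: t:T. ✓
y: successors {y}; p there: y:F. ✗
Satisfying worlds: {v}.

1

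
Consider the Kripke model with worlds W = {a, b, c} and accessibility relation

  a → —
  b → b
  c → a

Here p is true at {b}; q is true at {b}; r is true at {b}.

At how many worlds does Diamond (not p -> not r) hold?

a: no successors, so Diamond (not p -> not r) fails. ✗
b: successors {b}; not p -> not r there: b:T. ✓
c: successors {a}; not p -> not r there: a:T. ✓
Satisfying worlds: {b, c}.

2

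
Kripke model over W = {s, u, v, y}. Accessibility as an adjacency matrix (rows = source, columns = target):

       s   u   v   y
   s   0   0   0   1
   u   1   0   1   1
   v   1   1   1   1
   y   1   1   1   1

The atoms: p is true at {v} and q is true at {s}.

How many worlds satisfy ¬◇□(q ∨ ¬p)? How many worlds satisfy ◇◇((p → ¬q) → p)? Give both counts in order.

1 and 4

For ¬◇□(q ∨ ¬p):
s: ◇□(q ∨ ¬p) is F. ✓
u: ◇□(q ∨ ¬p) is T. ✗
v: ◇□(q ∨ ¬p) is T. ✗
y: ◇□(q ∨ ¬p) is T. ✗
— 1 world.
For ◇◇((p → ¬q) → p):
s: successors {y}; ◇((p → ¬q) → p) there: y:T. ✓
u: successors {s, v, y}; ◇((p → ¬q) → p) there: s:F, v:T, y:T. ✓
v: successors {s, u, v, y}; ◇((p → ¬q) → p) there: s:F, u:T, v:T, y:T. ✓
y: successors {s, u, v, y}; ◇((p → ¬q) → p) there: s:F, u:T, v:T, y:T. ✓
— 4 worlds.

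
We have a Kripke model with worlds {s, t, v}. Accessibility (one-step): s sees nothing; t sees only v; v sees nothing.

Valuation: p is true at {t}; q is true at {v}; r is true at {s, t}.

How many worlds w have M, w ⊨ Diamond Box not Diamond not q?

1

s: no successors, so Diamond Box not Diamond not q fails. ✗
t: successors {v}; Box not Diamond not q there: v:T. ✓
v: no successors, so Diamond Box not Diamond not q fails. ✗
Satisfying worlds: {t}.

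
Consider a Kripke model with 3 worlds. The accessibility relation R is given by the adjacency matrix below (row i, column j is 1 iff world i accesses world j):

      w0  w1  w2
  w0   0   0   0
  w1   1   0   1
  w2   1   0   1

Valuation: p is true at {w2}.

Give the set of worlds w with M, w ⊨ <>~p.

w0: no successors, so <>~p fails. ✗
w1: successors {w0, w2}; ~p there: w0:T, w2:F. ✓
w2: successors {w0, w2}; ~p there: w0:T, w2:F. ✓

{w1, w2}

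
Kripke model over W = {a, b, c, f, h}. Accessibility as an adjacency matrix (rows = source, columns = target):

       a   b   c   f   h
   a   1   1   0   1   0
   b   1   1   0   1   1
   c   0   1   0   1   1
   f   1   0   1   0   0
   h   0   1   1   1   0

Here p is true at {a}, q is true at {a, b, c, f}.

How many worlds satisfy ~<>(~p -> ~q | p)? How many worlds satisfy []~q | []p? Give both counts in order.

For ~<>(~p -> ~q | p):
a: <>(~p -> ~q | p) is T. ✗
b: <>(~p -> ~q | p) is T. ✗
c: <>(~p -> ~q | p) is T. ✗
f: <>(~p -> ~q | p) is T. ✗
h: <>(~p -> ~q | p) is F. ✓
— 1 world.
For []~q | []p:
a: []~q is F, []p is F. ✗
b: []~q is F, []p is F. ✗
c: []~q is F, []p is F. ✗
f: []~q is F, []p is F. ✗
h: []~q is F, []p is F. ✗
— 0 worlds.

1 and 0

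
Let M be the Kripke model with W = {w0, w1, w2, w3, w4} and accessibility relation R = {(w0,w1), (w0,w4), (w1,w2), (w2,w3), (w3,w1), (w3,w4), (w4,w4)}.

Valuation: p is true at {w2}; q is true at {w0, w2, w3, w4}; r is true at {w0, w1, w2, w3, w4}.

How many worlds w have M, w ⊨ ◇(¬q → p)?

w0: successors {w1, w4}; ¬q → p there: w1:F, w4:T. ✓
w1: successors {w2}; ¬q → p there: w2:T. ✓
w2: successors {w3}; ¬q → p there: w3:T. ✓
w3: successors {w1, w4}; ¬q → p there: w1:F, w4:T. ✓
w4: successors {w4}; ¬q → p there: w4:T. ✓
Satisfying worlds: {w0, w1, w2, w3, w4}.

5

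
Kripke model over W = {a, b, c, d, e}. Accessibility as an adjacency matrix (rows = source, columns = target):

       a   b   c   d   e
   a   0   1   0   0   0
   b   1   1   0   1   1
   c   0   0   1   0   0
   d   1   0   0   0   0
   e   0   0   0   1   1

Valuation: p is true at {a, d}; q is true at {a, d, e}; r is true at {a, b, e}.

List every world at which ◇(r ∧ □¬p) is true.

{b, d}

a: successors {b}; r ∧ □¬p there: b:F. ✗
b: successors {a, b, d, e}; r ∧ □¬p there: a:T, b:F, d:F, e:F. ✓
c: successors {c}; r ∧ □¬p there: c:F. ✗
d: successors {a}; r ∧ □¬p there: a:T. ✓
e: successors {d, e}; r ∧ □¬p there: d:F, e:F. ✗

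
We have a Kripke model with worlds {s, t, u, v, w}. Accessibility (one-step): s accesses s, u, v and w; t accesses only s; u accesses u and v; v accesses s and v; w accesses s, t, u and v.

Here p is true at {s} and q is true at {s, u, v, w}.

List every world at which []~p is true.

s: successors {s, u, v, w}; ~p there: s:F, u:T, v:T, w:T. ✗
t: successors {s}; ~p there: s:F. ✗
u: successors {u, v}; ~p there: u:T, v:T. ✓
v: successors {s, v}; ~p there: s:F, v:T. ✗
w: successors {s, t, u, v}; ~p there: s:F, t:T, u:T, v:T. ✗

{u}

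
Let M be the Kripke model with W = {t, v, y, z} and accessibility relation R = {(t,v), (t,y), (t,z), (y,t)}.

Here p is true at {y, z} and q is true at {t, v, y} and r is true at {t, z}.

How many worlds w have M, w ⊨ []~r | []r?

t: []~r is F, []r is F. ✗
v: []~r is T, []r is T. ✓
y: []~r is F, []r is T. ✓
z: []~r is T, []r is T. ✓
Satisfying worlds: {v, y, z}.

3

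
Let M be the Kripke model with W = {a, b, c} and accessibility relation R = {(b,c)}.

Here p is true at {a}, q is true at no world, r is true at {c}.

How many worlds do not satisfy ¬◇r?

a: ◇r is F. ✓
b: ◇r is T. ✗
c: ◇r is F. ✓
Satisfying worlds: {a, c}.
So ¬◇r fails at the other 1 world.

1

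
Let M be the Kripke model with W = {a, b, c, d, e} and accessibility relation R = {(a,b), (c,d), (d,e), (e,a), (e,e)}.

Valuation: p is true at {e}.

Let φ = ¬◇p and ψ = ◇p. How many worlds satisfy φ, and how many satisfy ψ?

For ¬◇p:
a: ◇p is F. ✓
b: ◇p is F. ✓
c: ◇p is F. ✓
d: ◇p is T. ✗
e: ◇p is T. ✗
— 3 worlds.
For ◇p:
a: successors {b}; p there: b:F. ✗
b: no successors, so ◇p fails. ✗
c: successors {d}; p there: d:F. ✗
d: successors {e}; p there: e:T. ✓
e: successors {a, e}; p there: a:F, e:T. ✓
— 2 worlds.

3 and 2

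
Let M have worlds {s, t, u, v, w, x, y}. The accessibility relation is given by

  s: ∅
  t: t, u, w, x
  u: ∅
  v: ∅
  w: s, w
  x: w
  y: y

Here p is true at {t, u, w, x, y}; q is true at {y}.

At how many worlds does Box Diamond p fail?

s: no successors, so Box Diamond p holds vacuously. ✓
t: successors {t, u, w, x}; Diamond p there: t:T, u:F, w:T, x:T. ✗
u: no successors, so Box Diamond p holds vacuously. ✓
v: no successors, so Box Diamond p holds vacuously. ✓
w: successors {s, w}; Diamond p there: s:F, w:T. ✗
x: successors {w}; Diamond p there: w:T. ✓
y: successors {y}; Diamond p there: y:T. ✓
Satisfying worlds: {s, u, v, x, y}.
So Box Diamond p fails at the other 2 worlds.

2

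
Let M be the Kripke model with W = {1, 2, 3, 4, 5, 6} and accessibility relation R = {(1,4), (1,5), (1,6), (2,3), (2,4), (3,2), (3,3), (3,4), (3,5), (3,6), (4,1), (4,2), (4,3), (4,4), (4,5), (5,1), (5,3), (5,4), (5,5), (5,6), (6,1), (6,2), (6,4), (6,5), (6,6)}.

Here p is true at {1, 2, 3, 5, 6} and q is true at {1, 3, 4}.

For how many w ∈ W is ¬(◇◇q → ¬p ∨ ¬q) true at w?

2

1: ◇◇q → ¬p ∨ ¬q is F. ✓
2: ◇◇q → ¬p ∨ ¬q is T. ✗
3: ◇◇q → ¬p ∨ ¬q is F. ✓
4: ◇◇q → ¬p ∨ ¬q is T. ✗
5: ◇◇q → ¬p ∨ ¬q is T. ✗
6: ◇◇q → ¬p ∨ ¬q is T. ✗
Satisfying worlds: {1, 3}.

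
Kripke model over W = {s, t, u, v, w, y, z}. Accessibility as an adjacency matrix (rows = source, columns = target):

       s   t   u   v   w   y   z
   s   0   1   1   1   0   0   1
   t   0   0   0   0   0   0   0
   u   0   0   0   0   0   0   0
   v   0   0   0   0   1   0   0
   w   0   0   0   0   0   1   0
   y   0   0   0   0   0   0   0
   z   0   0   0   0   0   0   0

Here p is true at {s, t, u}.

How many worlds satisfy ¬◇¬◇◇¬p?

s: ◇¬◇◇¬p is T. ✗
t: ◇¬◇◇¬p is F. ✓
u: ◇¬◇◇¬p is F. ✓
v: ◇¬◇◇¬p is T. ✗
w: ◇¬◇◇¬p is T. ✗
y: ◇¬◇◇¬p is F. ✓
z: ◇¬◇◇¬p is F. ✓
Satisfying worlds: {t, u, y, z}.

4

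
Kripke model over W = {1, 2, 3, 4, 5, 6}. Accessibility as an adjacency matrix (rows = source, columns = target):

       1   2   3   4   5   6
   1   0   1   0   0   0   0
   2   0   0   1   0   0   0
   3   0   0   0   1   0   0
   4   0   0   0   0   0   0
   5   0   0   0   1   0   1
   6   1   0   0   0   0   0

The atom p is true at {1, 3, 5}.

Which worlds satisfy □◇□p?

{2, 4, 6}

1: successors {2}; ◇□p there: 2:F. ✗
2: successors {3}; ◇□p there: 3:T. ✓
3: successors {4}; ◇□p there: 4:F. ✗
4: no successors, so □◇□p holds vacuously. ✓
5: successors {4, 6}; ◇□p there: 4:F, 6:F. ✗
6: successors {1}; ◇□p there: 1:T. ✓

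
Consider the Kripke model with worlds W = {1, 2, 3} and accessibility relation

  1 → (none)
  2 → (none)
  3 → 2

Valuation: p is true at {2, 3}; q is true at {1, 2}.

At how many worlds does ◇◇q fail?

1: no successors, so ◇◇q fails. ✗
2: no successors, so ◇◇q fails. ✗
3: successors {2}; ◇q there: 2:F. ✗
Satisfying worlds: ∅.
So ◇◇q fails at the other 3 worlds.

3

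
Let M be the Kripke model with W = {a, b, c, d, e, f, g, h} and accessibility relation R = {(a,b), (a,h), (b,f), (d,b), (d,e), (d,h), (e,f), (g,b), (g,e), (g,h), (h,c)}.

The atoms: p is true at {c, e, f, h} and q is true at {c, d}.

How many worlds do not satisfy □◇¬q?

a: successors {b, h}; ◇¬q there: b:T, h:F. ✗
b: successors {f}; ◇¬q there: f:F. ✗
c: no successors, so □◇¬q holds vacuously. ✓
d: successors {b, e, h}; ◇¬q there: b:T, e:T, h:F. ✗
e: successors {f}; ◇¬q there: f:F. ✗
f: no successors, so □◇¬q holds vacuously. ✓
g: successors {b, e, h}; ◇¬q there: b:T, e:T, h:F. ✗
h: successors {c}; ◇¬q there: c:F. ✗
Satisfying worlds: {c, f}.
So □◇¬q fails at the other 6 worlds.

6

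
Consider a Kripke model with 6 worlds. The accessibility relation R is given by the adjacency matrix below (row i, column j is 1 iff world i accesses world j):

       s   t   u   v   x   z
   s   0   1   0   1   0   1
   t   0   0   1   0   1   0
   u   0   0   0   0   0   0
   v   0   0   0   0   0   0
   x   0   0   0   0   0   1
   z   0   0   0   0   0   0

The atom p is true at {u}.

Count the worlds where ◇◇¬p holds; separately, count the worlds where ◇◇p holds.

2 and 1

For ◇◇¬p:
s: successors {t, v, z}; ◇¬p there: t:T, v:F, z:F. ✓
t: successors {u, x}; ◇¬p there: u:F, x:T. ✓
u: no successors, so ◇◇¬p fails. ✗
v: no successors, so ◇◇¬p fails. ✗
x: successors {z}; ◇¬p there: z:F. ✗
z: no successors, so ◇◇¬p fails. ✗
— 2 worlds.
For ◇◇p:
s: successors {t, v, z}; ◇p there: t:T, v:F, z:F. ✓
t: successors {u, x}; ◇p there: u:F, x:F. ✗
u: no successors, so ◇◇p fails. ✗
v: no successors, so ◇◇p fails. ✗
x: successors {z}; ◇p there: z:F. ✗
z: no successors, so ◇◇p fails. ✗
— 1 world.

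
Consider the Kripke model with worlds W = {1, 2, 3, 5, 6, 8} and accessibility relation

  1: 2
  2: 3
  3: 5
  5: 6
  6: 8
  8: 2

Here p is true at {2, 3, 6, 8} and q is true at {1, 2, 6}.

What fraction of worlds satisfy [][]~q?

1: successors {2}; []~q there: 2:T. ✓
2: successors {3}; []~q there: 3:T. ✓
3: successors {5}; []~q there: 5:F. ✗
5: successors {6}; []~q there: 6:T. ✓
6: successors {8}; []~q there: 8:F. ✗
8: successors {2}; []~q there: 2:T. ✓
That's 4 of 6 worlds, so 4/6 = 2/3.

2/3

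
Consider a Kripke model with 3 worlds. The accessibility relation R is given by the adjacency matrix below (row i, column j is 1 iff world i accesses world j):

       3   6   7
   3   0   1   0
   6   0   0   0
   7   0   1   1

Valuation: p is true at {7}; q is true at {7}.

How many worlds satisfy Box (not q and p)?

1

3: successors {6}; not q and p there: 6:F. ✗
6: no successors, so Box (not q and p) holds vacuously. ✓
7: successors {6, 7}; not q and p there: 6:F, 7:F. ✗
Satisfying worlds: {6}.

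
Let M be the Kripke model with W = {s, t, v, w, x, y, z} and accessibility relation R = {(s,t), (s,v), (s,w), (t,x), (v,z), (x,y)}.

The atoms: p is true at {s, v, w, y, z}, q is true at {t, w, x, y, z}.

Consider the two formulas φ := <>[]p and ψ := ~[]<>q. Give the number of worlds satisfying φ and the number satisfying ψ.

For <>[]p:
s: successors {t, v, w}; []p there: t:F, v:T, w:T. ✓
t: successors {x}; []p there: x:T. ✓
v: successors {z}; []p there: z:T. ✓
w: no successors, so <>[]p fails. ✗
x: successors {y}; []p there: y:T. ✓
y: no successors, so <>[]p fails. ✗
z: no successors, so <>[]p fails. ✗
— 4 worlds.
For ~[]<>q:
s: []<>q is F. ✓
t: []<>q is T. ✗
v: []<>q is F. ✓
w: []<>q is T. ✗
x: []<>q is F. ✓
y: []<>q is T. ✗
z: []<>q is T. ✗
— 3 worlds.

4 and 3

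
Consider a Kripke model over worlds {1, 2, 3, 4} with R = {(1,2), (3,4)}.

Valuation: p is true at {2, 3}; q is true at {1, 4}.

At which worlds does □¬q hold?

1: successors {2}; ¬q there: 2:T. ✓
2: no successors, so □¬q holds vacuously. ✓
3: successors {4}; ¬q there: 4:F. ✗
4: no successors, so □¬q holds vacuously. ✓

{1, 2, 4}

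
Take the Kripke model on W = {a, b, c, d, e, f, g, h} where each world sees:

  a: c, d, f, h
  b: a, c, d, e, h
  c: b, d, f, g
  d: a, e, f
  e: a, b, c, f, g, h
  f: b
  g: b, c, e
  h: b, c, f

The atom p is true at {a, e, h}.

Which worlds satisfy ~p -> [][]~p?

{a, e, h}

a: ~p is F, [][]~p is F. ✓
b: ~p is T, [][]~p is F. ✗
c: ~p is T, [][]~p is F. ✗
d: ~p is T, [][]~p is F. ✗
e: ~p is F, [][]~p is F. ✓
f: ~p is T, [][]~p is F. ✗
g: ~p is T, [][]~p is F. ✗
h: ~p is F, [][]~p is F. ✓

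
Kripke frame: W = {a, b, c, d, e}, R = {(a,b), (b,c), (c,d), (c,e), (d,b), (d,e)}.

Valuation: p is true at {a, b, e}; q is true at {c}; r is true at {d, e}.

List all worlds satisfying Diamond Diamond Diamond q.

a: successors {b}; Diamond Diamond q there: b:F. ✗
b: successors {c}; Diamond Diamond q there: c:F. ✗
c: successors {d, e}; Diamond Diamond q there: d:T, e:F. ✓
d: successors {b, e}; Diamond Diamond q there: b:F, e:F. ✗
e: no successors, so Diamond Diamond Diamond q fails. ✗

{c}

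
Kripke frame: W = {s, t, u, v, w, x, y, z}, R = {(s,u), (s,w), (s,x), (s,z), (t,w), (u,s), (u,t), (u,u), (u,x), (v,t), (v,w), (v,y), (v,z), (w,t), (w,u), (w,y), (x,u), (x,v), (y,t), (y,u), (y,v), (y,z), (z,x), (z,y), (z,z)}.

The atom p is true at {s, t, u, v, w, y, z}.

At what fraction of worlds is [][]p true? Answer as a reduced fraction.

s: successors {u, w, x, z}; []p there: u:F, w:T, x:T, z:F. ✗
t: successors {w}; []p there: w:T. ✓
u: successors {s, t, u, x}; []p there: s:F, t:T, u:F, x:T. ✗
v: successors {t, w, y, z}; []p there: t:T, w:T, y:T, z:F. ✗
w: successors {t, u, y}; []p there: t:T, u:F, y:T. ✗
x: successors {u, v}; []p there: u:F, v:T. ✗
y: successors {t, u, v, z}; []p there: t:T, u:F, v:T, z:F. ✗
z: successors {x, y, z}; []p there: x:T, y:T, z:F. ✗
That's 1 of 8 worlds, so 1/8.

1/8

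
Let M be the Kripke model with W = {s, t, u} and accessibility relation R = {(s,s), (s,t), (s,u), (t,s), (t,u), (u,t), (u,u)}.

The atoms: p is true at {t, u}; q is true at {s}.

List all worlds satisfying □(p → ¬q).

{s, t, u}

s: successors {s, t, u}; p → ¬q there: s:T, t:T, u:T. ✓
t: successors {s, u}; p → ¬q there: s:T, u:T. ✓
u: successors {t, u}; p → ¬q there: t:T, u:T. ✓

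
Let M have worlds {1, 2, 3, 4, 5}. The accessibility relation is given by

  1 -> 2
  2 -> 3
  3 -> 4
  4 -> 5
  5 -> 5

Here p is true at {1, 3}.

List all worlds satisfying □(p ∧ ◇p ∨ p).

1: successors {2}; p ∧ ◇p ∨ p there: 2:F. ✗
2: successors {3}; p ∧ ◇p ∨ p there: 3:T. ✓
3: successors {4}; p ∧ ◇p ∨ p there: 4:F. ✗
4: successors {5}; p ∧ ◇p ∨ p there: 5:F. ✗
5: successors {5}; p ∧ ◇p ∨ p there: 5:F. ✗

{2}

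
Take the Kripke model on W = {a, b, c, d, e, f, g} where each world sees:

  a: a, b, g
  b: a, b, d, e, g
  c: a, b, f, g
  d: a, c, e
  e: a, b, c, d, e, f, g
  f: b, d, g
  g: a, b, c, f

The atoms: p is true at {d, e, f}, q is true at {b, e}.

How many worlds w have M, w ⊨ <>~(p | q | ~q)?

a: successors {a, b, g}; ~(p | q | ~q) there: a:F, b:F, g:F. ✗
b: successors {a, b, d, e, g}; ~(p | q | ~q) there: a:F, b:F, d:F, e:F, g:F. ✗
c: successors {a, b, f, g}; ~(p | q | ~q) there: a:F, b:F, f:F, g:F. ✗
d: successors {a, c, e}; ~(p | q | ~q) there: a:F, c:F, e:F. ✗
e: successors {a, b, c, d, e, f, g}; ~(p | q | ~q) there: a:F, b:F, c:F, d:F, e:F, f:F, g:F. ✗
f: successors {b, d, g}; ~(p | q | ~q) there: b:F, d:F, g:F. ✗
g: successors {a, b, c, f}; ~(p | q | ~q) there: a:F, b:F, c:F, f:F. ✗
Satisfying worlds: ∅.

0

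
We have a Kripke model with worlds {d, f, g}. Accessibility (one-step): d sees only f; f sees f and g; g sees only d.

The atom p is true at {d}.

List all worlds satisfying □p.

{g}

d: successors {f}; p there: f:F. ✗
f: successors {f, g}; p there: f:F, g:F. ✗
g: successors {d}; p there: d:T. ✓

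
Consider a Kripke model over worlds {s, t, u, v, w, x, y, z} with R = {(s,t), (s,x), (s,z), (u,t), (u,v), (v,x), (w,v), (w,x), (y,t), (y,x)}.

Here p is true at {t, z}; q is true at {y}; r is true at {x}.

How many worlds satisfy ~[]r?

s: []r is F. ✓
t: []r is T. ✗
u: []r is F. ✓
v: []r is T. ✗
w: []r is F. ✓
x: []r is T. ✗
y: []r is F. ✓
z: []r is T. ✗
Satisfying worlds: {s, u, w, y}.

4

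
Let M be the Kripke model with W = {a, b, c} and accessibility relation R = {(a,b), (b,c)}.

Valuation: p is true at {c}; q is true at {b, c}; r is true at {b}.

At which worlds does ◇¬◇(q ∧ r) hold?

{a, b}

a: successors {b}; ¬◇(q ∧ r) there: b:T. ✓
b: successors {c}; ¬◇(q ∧ r) there: c:T. ✓
c: no successors, so ◇¬◇(q ∧ r) fails. ✗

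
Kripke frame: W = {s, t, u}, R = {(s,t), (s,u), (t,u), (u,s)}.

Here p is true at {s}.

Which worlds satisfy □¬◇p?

s: successors {t, u}; ¬◇p there: t:T, u:F. ✗
t: successors {u}; ¬◇p there: u:F. ✗
u: successors {s}; ¬◇p there: s:T. ✓

{u}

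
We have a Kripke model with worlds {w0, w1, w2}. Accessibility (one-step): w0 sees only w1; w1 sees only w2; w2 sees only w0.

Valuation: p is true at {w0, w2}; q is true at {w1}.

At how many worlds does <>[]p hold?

w0: successors {w1}; []p there: w1:T. ✓
w1: successors {w2}; []p there: w2:T. ✓
w2: successors {w0}; []p there: w0:F. ✗
Satisfying worlds: {w0, w1}.

2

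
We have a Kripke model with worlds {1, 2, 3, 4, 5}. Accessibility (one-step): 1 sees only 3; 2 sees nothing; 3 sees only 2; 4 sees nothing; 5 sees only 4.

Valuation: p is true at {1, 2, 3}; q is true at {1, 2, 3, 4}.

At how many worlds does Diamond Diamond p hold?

1: successors {3}; Diamond p there: 3:T. ✓
2: no successors, so Diamond Diamond p fails. ✗
3: successors {2}; Diamond p there: 2:F. ✗
4: no successors, so Diamond Diamond p fails. ✗
5: successors {4}; Diamond p there: 4:F. ✗
Satisfying worlds: {1}.

1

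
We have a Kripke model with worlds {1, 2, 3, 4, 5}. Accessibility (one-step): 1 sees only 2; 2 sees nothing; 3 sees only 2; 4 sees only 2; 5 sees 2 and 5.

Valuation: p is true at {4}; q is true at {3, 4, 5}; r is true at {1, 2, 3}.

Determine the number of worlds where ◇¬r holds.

1: successors {2}; ¬r there: 2:F. ✗
2: no successors, so ◇¬r fails. ✗
3: successors {2}; ¬r there: 2:F. ✗
4: successors {2}; ¬r there: 2:F. ✗
5: successors {2, 5}; ¬r there: 2:F, 5:T. ✓
Satisfying worlds: {5}.

1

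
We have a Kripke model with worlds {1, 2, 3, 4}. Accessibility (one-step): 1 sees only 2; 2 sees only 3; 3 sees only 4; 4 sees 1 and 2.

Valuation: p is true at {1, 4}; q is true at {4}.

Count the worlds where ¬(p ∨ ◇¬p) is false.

1: p ∨ ◇¬p is T. ✗
2: p ∨ ◇¬p is T. ✗
3: p ∨ ◇¬p is F. ✓
4: p ∨ ◇¬p is T. ✗
Satisfying worlds: {3}.
So ¬(p ∨ ◇¬p) fails at the other 3 worlds.

3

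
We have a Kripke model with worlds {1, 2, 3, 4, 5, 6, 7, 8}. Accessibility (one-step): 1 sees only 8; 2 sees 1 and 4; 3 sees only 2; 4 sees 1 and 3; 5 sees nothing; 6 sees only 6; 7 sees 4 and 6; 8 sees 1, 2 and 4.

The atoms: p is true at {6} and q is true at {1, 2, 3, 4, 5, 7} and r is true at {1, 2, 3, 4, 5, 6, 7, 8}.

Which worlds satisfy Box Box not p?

{1, 2, 3, 4, 5, 8}

1: successors {8}; Box not p there: 8:T. ✓
2: successors {1, 4}; Box not p there: 1:T, 4:T. ✓
3: successors {2}; Box not p there: 2:T. ✓
4: successors {1, 3}; Box not p there: 1:T, 3:T. ✓
5: no successors, so Box Box not p holds vacuously. ✓
6: successors {6}; Box not p there: 6:F. ✗
7: successors {4, 6}; Box not p there: 4:T, 6:F. ✗
8: successors {1, 2, 4}; Box not p there: 1:T, 2:T, 4:T. ✓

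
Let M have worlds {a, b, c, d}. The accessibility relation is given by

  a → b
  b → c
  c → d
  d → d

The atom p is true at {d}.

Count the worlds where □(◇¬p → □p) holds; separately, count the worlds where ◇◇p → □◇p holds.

For □(◇¬p → □p):
a: successors {b}; ◇¬p → □p there: b:F. ✗
b: successors {c}; ◇¬p → □p there: c:T. ✓
c: successors {d}; ◇¬p → □p there: d:T. ✓
d: successors {d}; ◇¬p → □p there: d:T. ✓
— 3 worlds.
For ◇◇p → □◇p:
a: ◇◇p is F, □◇p is F. ✓
b: ◇◇p is T, □◇p is T. ✓
c: ◇◇p is T, □◇p is T. ✓
d: ◇◇p is T, □◇p is T. ✓
— 4 worlds.

3 and 4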